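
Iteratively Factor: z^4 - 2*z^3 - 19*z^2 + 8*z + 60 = (z - 2)*(z^3 - 19*z - 30) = (z - 2)*(z + 2)*(z^2 - 2*z - 15) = (z - 5)*(z - 2)*(z + 2)*(z + 3)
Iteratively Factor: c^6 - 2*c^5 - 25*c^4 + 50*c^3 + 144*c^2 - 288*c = (c + 3)*(c^5 - 5*c^4 - 10*c^3 + 80*c^2 - 96*c) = c*(c + 3)*(c^4 - 5*c^3 - 10*c^2 + 80*c - 96) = c*(c - 4)*(c + 3)*(c^3 - c^2 - 14*c + 24) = c*(c - 4)*(c - 3)*(c + 3)*(c^2 + 2*c - 8) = c*(c - 4)*(c - 3)*(c - 2)*(c + 3)*(c + 4)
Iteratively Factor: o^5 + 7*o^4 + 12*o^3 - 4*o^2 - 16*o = (o + 2)*(o^4 + 5*o^3 + 2*o^2 - 8*o) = (o + 2)^2*(o^3 + 3*o^2 - 4*o) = (o + 2)^2*(o + 4)*(o^2 - o) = (o - 1)*(o + 2)^2*(o + 4)*(o)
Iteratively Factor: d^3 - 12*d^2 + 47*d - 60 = (d - 4)*(d^2 - 8*d + 15) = (d - 5)*(d - 4)*(d - 3)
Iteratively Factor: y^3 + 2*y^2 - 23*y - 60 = (y + 4)*(y^2 - 2*y - 15) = (y + 3)*(y + 4)*(y - 5)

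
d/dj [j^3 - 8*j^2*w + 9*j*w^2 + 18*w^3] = 3*j^2 - 16*j*w + 9*w^2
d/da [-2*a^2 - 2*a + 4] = -4*a - 2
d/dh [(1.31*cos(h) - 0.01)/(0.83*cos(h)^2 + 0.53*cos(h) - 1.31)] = (1.0873*cos(h)^2 - 0.0165999999999999*cos(h) + 1.7108)*sin(h)/(0.6889*cos(h)^4 + 0.8798*cos(h)^3 - 1.8937*cos(h)^2 - 1.3886*cos(h) + 1.7161)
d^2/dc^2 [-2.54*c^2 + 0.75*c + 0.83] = -5.08000000000000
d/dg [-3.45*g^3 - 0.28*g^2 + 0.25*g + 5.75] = -10.35*g^2 - 0.56*g + 0.25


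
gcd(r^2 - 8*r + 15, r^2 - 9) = r - 3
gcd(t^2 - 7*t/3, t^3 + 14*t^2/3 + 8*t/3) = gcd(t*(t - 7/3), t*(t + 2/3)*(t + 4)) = t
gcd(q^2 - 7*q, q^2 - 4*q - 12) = 1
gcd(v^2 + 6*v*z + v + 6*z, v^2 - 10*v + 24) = 1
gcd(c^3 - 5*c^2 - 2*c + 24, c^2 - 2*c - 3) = c - 3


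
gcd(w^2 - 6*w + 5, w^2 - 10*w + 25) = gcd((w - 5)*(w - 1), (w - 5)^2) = w - 5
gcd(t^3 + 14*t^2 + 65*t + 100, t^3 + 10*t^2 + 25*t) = t^2 + 10*t + 25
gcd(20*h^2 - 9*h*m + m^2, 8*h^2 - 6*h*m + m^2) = 4*h - m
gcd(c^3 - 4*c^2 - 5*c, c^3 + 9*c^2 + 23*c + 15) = c + 1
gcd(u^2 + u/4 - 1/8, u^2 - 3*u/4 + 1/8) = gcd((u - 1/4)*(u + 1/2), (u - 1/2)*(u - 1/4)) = u - 1/4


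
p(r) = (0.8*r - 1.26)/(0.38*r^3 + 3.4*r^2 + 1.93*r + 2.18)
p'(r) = (0.8*r - 1.26)*(-1.14*r^2 - 6.8*r - 1.93)/(0.38*r^3 + 3.4*r^2 + 1.93*r + 2.18)^2 + 0.8/(0.38*r^3 + 3.4*r^2 + 1.93*r + 2.18) = (-0.608*r^3 - 1.2836*r^2 + 8.568*r + 4.1758)/(0.1444*r^6 + 2.584*r^5 + 13.0268*r^4 + 14.7808*r^3 + 18.5489*r^2 + 8.4148*r + 4.7524)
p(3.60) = 0.02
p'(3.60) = -0.00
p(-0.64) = -0.79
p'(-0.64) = -0.33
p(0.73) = -0.12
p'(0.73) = 0.31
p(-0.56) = -0.81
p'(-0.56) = -0.21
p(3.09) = 0.02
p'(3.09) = 0.00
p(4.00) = 0.02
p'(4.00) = -0.00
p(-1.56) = -0.42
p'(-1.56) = -0.28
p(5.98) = 0.02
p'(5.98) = -0.00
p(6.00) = 0.02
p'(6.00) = -0.00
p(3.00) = 0.02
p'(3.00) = 0.00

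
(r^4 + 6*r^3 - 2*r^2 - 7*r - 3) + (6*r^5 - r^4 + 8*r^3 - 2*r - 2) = 6*r^5 + 14*r^3 - 2*r^2 - 9*r - 5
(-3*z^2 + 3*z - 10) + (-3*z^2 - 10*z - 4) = -6*z^2 - 7*z - 14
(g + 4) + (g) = 2*g + 4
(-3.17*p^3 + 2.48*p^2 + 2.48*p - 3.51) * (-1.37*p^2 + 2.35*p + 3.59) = 4.3429*p^5 - 10.8471*p^4 - 8.9499*p^3 + 19.5399*p^2 + 0.6547*p - 12.6009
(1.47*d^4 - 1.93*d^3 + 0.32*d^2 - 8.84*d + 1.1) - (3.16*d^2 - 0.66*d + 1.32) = 1.47*d^4 - 1.93*d^3 - 2.84*d^2 - 8.18*d - 0.22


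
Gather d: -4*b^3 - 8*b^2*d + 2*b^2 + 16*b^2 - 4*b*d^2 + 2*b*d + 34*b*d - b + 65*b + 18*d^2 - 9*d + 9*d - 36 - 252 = -4*b^3 + 18*b^2 + 64*b + d^2*(18 - 4*b) + d*(-8*b^2 + 36*b) - 288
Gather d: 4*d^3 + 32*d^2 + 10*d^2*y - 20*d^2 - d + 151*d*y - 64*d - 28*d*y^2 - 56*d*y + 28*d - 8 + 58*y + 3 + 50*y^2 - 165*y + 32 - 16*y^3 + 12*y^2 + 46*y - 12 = 4*d^3 + d^2*(10*y + 12) + d*(-28*y^2 + 95*y - 37) - 16*y^3 + 62*y^2 - 61*y + 15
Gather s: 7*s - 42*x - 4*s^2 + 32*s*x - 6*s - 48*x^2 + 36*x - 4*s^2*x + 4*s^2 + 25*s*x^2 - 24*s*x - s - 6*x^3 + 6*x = -4*s^2*x + s*(25*x^2 + 8*x) - 6*x^3 - 48*x^2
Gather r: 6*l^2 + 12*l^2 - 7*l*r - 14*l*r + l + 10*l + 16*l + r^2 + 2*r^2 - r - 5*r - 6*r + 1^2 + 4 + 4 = 18*l^2 + 27*l + 3*r^2 + r*(-21*l - 12) + 9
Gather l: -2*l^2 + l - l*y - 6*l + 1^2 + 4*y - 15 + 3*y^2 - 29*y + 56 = -2*l^2 + l*(-y - 5) + 3*y^2 - 25*y + 42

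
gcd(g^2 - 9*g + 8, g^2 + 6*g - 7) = g - 1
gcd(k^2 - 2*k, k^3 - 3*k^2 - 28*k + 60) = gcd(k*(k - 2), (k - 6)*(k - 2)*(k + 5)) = k - 2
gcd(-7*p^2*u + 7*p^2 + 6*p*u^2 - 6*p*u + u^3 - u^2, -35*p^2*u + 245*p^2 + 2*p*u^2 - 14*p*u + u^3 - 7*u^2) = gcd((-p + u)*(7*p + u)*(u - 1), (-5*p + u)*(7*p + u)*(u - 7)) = 7*p + u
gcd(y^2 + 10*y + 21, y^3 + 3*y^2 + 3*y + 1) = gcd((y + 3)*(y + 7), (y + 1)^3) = 1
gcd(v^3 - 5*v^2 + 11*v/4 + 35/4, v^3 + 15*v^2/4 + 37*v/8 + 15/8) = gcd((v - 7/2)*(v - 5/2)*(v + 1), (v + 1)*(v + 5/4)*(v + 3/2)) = v + 1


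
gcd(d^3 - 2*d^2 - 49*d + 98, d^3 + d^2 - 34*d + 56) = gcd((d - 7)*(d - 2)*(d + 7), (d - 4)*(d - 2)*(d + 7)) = d^2 + 5*d - 14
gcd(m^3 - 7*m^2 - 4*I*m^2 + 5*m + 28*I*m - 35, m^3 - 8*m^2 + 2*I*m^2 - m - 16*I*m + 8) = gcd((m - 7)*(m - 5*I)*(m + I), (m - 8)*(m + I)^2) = m + I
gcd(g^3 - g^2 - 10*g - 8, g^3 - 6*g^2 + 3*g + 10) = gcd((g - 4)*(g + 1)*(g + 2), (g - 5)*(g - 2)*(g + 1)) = g + 1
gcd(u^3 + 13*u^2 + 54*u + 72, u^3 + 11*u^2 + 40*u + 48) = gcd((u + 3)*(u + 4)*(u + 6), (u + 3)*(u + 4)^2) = u^2 + 7*u + 12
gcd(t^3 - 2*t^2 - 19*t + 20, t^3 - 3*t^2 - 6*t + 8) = t - 1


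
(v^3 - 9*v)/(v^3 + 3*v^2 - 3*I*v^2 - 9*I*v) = (v - 3)/(v - 3*I)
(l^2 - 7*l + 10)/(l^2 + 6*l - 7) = (l^2 - 7*l + 10)/(l^2 + 6*l - 7)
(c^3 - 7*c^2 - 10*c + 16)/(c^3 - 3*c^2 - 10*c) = (c^2 - 9*c + 8)/(c*(c - 5))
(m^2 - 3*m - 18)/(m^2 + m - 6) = (m - 6)/(m - 2)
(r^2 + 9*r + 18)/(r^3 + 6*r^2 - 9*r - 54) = 1/(r - 3)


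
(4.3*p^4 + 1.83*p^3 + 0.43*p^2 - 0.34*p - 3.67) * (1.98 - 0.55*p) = -2.365*p^5 + 7.5075*p^4 + 3.3869*p^3 + 1.0384*p^2 + 1.3453*p - 7.2666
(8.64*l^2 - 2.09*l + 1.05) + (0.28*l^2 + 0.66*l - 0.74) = 8.92*l^2 - 1.43*l + 0.31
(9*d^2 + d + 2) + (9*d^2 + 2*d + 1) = 18*d^2 + 3*d + 3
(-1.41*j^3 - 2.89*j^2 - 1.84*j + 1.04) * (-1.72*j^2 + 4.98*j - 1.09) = 2.4252*j^5 - 2.051*j^4 - 9.6905*j^3 - 7.8019*j^2 + 7.1848*j - 1.1336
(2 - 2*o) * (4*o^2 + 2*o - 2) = -8*o^3 + 4*o^2 + 8*o - 4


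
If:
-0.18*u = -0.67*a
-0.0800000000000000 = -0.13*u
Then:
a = 0.17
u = 0.62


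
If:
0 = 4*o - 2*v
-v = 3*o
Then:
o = 0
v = 0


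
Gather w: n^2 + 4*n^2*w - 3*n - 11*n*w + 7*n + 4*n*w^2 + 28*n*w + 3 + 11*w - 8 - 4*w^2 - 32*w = n^2 + 4*n + w^2*(4*n - 4) + w*(4*n^2 + 17*n - 21) - 5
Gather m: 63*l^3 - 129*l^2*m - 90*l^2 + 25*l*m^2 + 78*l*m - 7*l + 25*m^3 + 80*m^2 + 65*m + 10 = 63*l^3 - 90*l^2 - 7*l + 25*m^3 + m^2*(25*l + 80) + m*(-129*l^2 + 78*l + 65) + 10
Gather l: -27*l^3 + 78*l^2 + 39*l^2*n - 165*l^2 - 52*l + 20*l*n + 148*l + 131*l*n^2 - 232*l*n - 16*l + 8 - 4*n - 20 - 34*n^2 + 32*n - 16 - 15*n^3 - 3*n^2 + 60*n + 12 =-27*l^3 + l^2*(39*n - 87) + l*(131*n^2 - 212*n + 80) - 15*n^3 - 37*n^2 + 88*n - 16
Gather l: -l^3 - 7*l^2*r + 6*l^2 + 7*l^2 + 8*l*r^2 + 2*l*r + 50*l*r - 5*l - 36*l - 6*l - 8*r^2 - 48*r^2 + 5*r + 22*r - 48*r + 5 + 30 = -l^3 + l^2*(13 - 7*r) + l*(8*r^2 + 52*r - 47) - 56*r^2 - 21*r + 35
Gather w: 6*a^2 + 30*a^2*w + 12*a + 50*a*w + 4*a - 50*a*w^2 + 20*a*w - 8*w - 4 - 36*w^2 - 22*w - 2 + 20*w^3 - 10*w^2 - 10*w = 6*a^2 + 16*a + 20*w^3 + w^2*(-50*a - 46) + w*(30*a^2 + 70*a - 40) - 6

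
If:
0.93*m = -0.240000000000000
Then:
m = -0.26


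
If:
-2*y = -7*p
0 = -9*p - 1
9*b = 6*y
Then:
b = -7/27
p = -1/9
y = -7/18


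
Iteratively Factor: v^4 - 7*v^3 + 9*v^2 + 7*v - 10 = (v + 1)*(v^3 - 8*v^2 + 17*v - 10) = (v - 1)*(v + 1)*(v^2 - 7*v + 10) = (v - 5)*(v - 1)*(v + 1)*(v - 2)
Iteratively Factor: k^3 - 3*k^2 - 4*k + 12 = (k - 3)*(k^2 - 4) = (k - 3)*(k - 2)*(k + 2)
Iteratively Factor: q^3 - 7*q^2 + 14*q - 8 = (q - 4)*(q^2 - 3*q + 2) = (q - 4)*(q - 2)*(q - 1)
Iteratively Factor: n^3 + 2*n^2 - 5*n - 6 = (n + 1)*(n^2 + n - 6) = (n - 2)*(n + 1)*(n + 3)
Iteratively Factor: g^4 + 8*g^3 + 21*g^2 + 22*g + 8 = (g + 4)*(g^3 + 4*g^2 + 5*g + 2) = (g + 1)*(g + 4)*(g^2 + 3*g + 2) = (g + 1)^2*(g + 4)*(g + 2)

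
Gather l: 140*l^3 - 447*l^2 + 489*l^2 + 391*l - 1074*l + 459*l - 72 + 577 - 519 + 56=140*l^3 + 42*l^2 - 224*l + 42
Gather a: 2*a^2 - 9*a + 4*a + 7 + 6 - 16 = 2*a^2 - 5*a - 3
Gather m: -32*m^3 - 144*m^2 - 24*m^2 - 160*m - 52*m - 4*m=-32*m^3 - 168*m^2 - 216*m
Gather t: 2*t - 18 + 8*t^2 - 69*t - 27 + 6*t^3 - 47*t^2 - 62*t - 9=6*t^3 - 39*t^2 - 129*t - 54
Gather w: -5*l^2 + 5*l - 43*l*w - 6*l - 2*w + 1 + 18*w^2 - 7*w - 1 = -5*l^2 - l + 18*w^2 + w*(-43*l - 9)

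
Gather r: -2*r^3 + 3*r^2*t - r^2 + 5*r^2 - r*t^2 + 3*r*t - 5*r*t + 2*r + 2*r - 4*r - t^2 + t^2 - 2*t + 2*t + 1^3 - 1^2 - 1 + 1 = -2*r^3 + r^2*(3*t + 4) + r*(-t^2 - 2*t)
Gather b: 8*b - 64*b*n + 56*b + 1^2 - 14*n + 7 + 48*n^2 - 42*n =b*(64 - 64*n) + 48*n^2 - 56*n + 8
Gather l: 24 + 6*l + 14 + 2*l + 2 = 8*l + 40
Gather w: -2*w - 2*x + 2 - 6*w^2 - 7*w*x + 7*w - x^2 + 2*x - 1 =-6*w^2 + w*(5 - 7*x) - x^2 + 1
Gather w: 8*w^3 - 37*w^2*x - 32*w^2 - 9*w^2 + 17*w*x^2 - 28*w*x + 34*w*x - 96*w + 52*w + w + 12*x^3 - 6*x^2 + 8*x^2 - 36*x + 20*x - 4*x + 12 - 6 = 8*w^3 + w^2*(-37*x - 41) + w*(17*x^2 + 6*x - 43) + 12*x^3 + 2*x^2 - 20*x + 6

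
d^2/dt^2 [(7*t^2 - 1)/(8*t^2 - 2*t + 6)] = 2*(14*t^3 - 150*t^2 + 6*t + 37)/(64*t^6 - 48*t^5 + 156*t^4 - 73*t^3 + 117*t^2 - 27*t + 27)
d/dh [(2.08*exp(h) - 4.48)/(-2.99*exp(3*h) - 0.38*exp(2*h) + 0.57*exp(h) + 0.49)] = (12.4384*exp(3*h) - 39.3952*exp(2*h) - 3.4048*exp(h) + 3.5728)*exp(h)/(8.9401*exp(6*h) + 2.2724*exp(5*h) - 3.2642*exp(4*h) - 3.3634*exp(3*h) - 0.0475000000000001*exp(2*h) + 0.5586*exp(h) + 0.2401)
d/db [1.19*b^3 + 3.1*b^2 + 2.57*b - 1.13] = 3.57*b^2 + 6.2*b + 2.57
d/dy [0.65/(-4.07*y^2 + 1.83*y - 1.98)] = (5.291*y - 1.1895)/(4.07*y^2 - 1.83*y + 1.98)^2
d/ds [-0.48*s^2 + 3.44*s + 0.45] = 3.44 - 0.96*s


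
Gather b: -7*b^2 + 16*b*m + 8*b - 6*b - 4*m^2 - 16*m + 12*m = -7*b^2 + b*(16*m + 2) - 4*m^2 - 4*m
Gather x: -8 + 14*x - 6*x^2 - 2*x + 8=-6*x^2 + 12*x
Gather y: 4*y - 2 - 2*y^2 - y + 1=-2*y^2 + 3*y - 1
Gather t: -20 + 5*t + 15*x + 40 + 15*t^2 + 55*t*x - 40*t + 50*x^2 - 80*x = 15*t^2 + t*(55*x - 35) + 50*x^2 - 65*x + 20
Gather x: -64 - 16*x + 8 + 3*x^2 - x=3*x^2 - 17*x - 56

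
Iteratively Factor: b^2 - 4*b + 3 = (b - 1)*(b - 3)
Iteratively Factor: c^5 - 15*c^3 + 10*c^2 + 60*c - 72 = (c - 2)*(c^4 + 2*c^3 - 11*c^2 - 12*c + 36) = (c - 2)*(c + 3)*(c^3 - c^2 - 8*c + 12) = (c - 2)^2*(c + 3)*(c^2 + c - 6) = (c - 2)^3*(c + 3)*(c + 3)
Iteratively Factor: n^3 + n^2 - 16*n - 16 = (n + 1)*(n^2 - 16) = (n + 1)*(n + 4)*(n - 4)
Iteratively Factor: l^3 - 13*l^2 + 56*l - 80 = (l - 5)*(l^2 - 8*l + 16) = (l - 5)*(l - 4)*(l - 4)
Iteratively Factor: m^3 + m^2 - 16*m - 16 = (m + 1)*(m^2 - 16) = (m - 4)*(m + 1)*(m + 4)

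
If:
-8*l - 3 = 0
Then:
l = -3/8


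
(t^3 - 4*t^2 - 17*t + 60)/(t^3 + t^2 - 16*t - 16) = (t^2 - 8*t + 15)/(t^2 - 3*t - 4)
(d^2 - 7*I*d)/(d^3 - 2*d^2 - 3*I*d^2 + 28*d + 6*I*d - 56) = d/(d^2 + d*(-2 + 4*I) - 8*I)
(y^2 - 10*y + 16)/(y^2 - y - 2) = (y - 8)/(y + 1)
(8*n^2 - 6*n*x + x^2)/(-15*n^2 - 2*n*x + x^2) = (-8*n^2 + 6*n*x - x^2)/(15*n^2 + 2*n*x - x^2)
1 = 1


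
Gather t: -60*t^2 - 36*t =-60*t^2 - 36*t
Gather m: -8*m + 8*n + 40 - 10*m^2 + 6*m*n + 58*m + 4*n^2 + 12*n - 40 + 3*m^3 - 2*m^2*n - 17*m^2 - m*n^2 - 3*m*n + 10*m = 3*m^3 + m^2*(-2*n - 27) + m*(-n^2 + 3*n + 60) + 4*n^2 + 20*n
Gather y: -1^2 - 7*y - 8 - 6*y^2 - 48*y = -6*y^2 - 55*y - 9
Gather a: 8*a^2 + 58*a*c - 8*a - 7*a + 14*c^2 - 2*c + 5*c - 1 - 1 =8*a^2 + a*(58*c - 15) + 14*c^2 + 3*c - 2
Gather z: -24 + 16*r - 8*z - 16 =16*r - 8*z - 40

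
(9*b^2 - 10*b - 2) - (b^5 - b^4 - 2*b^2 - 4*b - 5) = -b^5 + b^4 + 11*b^2 - 6*b + 3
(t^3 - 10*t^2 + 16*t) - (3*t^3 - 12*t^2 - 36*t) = -2*t^3 + 2*t^2 + 52*t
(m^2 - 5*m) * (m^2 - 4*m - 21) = m^4 - 9*m^3 - m^2 + 105*m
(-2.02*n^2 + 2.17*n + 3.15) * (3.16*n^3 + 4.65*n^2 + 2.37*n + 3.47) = -6.3832*n^5 - 2.5358*n^4 + 15.2571*n^3 + 12.781*n^2 + 14.9954*n + 10.9305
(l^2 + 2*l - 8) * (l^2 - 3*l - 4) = l^4 - l^3 - 18*l^2 + 16*l + 32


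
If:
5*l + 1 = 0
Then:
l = -1/5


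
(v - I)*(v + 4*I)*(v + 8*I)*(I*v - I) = I*v^4 - 11*v^3 - I*v^3 + 11*v^2 - 20*I*v^2 - 32*v + 20*I*v + 32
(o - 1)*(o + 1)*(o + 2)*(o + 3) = o^4 + 5*o^3 + 5*o^2 - 5*o - 6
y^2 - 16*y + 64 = (y - 8)^2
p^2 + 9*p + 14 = (p + 2)*(p + 7)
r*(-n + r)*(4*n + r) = -4*n^2*r + 3*n*r^2 + r^3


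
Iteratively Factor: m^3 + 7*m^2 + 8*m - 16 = (m + 4)*(m^2 + 3*m - 4) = (m - 1)*(m + 4)*(m + 4)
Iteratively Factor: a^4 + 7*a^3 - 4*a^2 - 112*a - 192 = (a - 4)*(a^3 + 11*a^2 + 40*a + 48) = (a - 4)*(a + 4)*(a^2 + 7*a + 12) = (a - 4)*(a + 4)^2*(a + 3)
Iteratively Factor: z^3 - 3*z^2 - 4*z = (z)*(z^2 - 3*z - 4) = z*(z + 1)*(z - 4)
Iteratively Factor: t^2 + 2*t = (t)*(t + 2)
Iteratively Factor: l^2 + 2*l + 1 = (l + 1)*(l + 1)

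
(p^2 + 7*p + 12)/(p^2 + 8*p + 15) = (p + 4)/(p + 5)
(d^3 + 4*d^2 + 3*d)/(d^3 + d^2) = (d + 3)/d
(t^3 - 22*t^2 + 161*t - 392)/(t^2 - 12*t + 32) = (t^2 - 14*t + 49)/(t - 4)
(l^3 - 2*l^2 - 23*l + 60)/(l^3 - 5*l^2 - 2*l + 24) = (l + 5)/(l + 2)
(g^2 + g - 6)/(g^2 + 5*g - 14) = (g + 3)/(g + 7)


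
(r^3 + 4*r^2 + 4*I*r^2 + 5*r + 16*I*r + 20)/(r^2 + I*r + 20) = (r^2 + r*(4 - I) - 4*I)/(r - 4*I)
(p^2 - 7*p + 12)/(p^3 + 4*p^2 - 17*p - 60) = (p - 3)/(p^2 + 8*p + 15)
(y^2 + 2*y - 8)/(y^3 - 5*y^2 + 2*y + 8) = (y + 4)/(y^2 - 3*y - 4)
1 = 1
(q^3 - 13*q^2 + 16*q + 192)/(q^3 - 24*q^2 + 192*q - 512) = (q + 3)/(q - 8)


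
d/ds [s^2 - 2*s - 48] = 2*s - 2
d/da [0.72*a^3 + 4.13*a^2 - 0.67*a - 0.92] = 2.16*a^2 + 8.26*a - 0.67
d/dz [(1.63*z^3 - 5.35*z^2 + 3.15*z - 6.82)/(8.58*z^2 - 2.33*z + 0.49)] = (13.9854*z^4 - 7.5958*z^3 - 12.1654*z^2 + 111.7882*z - 14.3471)/(73.6164*z^4 - 39.9828*z^3 + 13.8373*z^2 - 2.2834*z + 0.2401)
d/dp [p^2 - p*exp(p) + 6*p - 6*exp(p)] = -p*exp(p) + 2*p - 7*exp(p) + 6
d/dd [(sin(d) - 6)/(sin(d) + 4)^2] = (16 - sin(d))*cos(d)/(sin(d) + 4)^3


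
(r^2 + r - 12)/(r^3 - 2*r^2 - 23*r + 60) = (r + 4)/(r^2 + r - 20)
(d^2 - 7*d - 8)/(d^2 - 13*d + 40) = (d + 1)/(d - 5)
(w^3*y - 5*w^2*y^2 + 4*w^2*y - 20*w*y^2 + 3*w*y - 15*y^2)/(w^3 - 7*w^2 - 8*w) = y*(w^2 - 5*w*y + 3*w - 15*y)/(w*(w - 8))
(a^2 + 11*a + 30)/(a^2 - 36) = (a + 5)/(a - 6)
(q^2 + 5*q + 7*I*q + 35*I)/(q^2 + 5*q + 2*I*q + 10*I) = (q + 7*I)/(q + 2*I)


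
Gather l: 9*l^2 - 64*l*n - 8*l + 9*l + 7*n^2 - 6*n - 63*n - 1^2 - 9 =9*l^2 + l*(1 - 64*n) + 7*n^2 - 69*n - 10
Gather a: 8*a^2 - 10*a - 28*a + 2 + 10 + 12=8*a^2 - 38*a + 24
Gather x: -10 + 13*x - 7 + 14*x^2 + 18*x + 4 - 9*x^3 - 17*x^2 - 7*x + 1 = -9*x^3 - 3*x^2 + 24*x - 12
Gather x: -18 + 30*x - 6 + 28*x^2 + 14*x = 28*x^2 + 44*x - 24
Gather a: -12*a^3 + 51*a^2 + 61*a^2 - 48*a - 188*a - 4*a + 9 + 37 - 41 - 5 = -12*a^3 + 112*a^2 - 240*a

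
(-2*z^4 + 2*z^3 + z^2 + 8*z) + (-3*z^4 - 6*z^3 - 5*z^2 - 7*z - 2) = -5*z^4 - 4*z^3 - 4*z^2 + z - 2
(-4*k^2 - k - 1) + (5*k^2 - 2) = k^2 - k - 3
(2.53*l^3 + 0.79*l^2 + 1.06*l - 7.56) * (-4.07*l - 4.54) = -10.2971*l^4 - 14.7015*l^3 - 7.9008*l^2 + 25.9568*l + 34.3224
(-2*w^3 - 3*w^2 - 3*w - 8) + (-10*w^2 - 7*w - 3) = -2*w^3 - 13*w^2 - 10*w - 11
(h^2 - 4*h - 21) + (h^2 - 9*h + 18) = 2*h^2 - 13*h - 3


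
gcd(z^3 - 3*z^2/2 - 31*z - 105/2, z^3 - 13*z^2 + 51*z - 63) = z - 7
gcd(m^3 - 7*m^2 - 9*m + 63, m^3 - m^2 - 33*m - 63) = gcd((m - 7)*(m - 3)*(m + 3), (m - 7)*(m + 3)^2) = m^2 - 4*m - 21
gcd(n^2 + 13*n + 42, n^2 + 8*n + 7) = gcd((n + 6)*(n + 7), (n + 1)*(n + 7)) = n + 7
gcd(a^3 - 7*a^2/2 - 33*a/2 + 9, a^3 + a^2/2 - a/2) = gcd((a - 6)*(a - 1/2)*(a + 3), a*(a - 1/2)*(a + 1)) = a - 1/2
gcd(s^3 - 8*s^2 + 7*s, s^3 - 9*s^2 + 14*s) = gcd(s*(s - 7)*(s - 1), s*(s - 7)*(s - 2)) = s^2 - 7*s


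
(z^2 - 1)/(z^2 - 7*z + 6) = (z + 1)/(z - 6)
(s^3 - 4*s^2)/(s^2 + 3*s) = s*(s - 4)/(s + 3)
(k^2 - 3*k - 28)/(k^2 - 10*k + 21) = (k + 4)/(k - 3)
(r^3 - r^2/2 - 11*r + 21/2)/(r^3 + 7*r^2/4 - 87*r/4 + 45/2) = 2*(2*r^2 + 5*r - 7)/(4*r^2 + 19*r - 30)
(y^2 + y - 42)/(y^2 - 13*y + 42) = (y + 7)/(y - 7)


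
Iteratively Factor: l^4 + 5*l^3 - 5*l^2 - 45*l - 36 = (l - 3)*(l^3 + 8*l^2 + 19*l + 12) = (l - 3)*(l + 3)*(l^2 + 5*l + 4) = (l - 3)*(l + 3)*(l + 4)*(l + 1)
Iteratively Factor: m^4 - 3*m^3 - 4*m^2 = (m - 4)*(m^3 + m^2) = (m - 4)*(m + 1)*(m^2) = m*(m - 4)*(m + 1)*(m)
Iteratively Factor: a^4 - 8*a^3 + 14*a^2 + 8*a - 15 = (a - 1)*(a^3 - 7*a^2 + 7*a + 15) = (a - 5)*(a - 1)*(a^2 - 2*a - 3) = (a - 5)*(a - 1)*(a + 1)*(a - 3)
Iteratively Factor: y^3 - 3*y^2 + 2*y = (y)*(y^2 - 3*y + 2) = y*(y - 1)*(y - 2)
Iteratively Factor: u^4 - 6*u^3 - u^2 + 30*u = (u + 2)*(u^3 - 8*u^2 + 15*u) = (u - 5)*(u + 2)*(u^2 - 3*u) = (u - 5)*(u - 3)*(u + 2)*(u)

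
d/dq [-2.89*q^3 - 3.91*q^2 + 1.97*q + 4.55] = -8.67*q^2 - 7.82*q + 1.97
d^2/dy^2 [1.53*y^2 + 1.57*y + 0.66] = 3.06000000000000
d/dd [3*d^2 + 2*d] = 6*d + 2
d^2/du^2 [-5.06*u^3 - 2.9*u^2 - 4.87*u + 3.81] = -30.36*u - 5.8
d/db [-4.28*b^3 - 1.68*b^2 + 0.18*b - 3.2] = -12.84*b^2 - 3.36*b + 0.18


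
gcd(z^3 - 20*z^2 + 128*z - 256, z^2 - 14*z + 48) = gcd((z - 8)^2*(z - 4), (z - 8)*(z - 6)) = z - 8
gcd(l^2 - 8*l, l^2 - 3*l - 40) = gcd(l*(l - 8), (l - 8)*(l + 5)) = l - 8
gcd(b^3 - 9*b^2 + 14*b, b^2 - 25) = 1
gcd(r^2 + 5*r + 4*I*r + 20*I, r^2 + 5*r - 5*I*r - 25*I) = r + 5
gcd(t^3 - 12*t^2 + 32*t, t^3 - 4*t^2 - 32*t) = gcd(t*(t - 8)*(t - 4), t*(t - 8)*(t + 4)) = t^2 - 8*t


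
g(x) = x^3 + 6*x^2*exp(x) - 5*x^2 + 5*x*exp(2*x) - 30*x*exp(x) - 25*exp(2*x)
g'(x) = 6*x^2*exp(x) + 3*x^2 + 10*x*exp(2*x) - 18*x*exp(x) - 10*x - 45*exp(2*x) - 30*exp(x)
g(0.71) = -128.08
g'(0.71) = -243.25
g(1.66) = -646.09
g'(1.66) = -1021.86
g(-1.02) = 3.11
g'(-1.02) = 4.20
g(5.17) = 27236.34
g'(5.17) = 213930.87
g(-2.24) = -26.38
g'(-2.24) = 40.99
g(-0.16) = -14.65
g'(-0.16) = -55.14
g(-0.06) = -20.74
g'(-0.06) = -67.05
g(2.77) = -3448.24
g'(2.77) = -4950.37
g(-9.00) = -1133.91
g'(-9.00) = 333.08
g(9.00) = 1314949972.87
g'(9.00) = 2957081070.85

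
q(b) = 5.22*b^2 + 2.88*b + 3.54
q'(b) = 10.44*b + 2.88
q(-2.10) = 20.51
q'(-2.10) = -19.04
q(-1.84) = 15.91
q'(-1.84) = -16.33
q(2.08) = 32.11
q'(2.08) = 24.60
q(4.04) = 100.37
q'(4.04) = 45.06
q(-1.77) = 14.80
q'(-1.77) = -15.60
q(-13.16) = 869.67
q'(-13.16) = -134.51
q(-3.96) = 73.99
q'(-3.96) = -38.46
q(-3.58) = 60.13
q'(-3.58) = -34.50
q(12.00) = 789.78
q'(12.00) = 128.16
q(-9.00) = 400.44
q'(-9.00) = -91.08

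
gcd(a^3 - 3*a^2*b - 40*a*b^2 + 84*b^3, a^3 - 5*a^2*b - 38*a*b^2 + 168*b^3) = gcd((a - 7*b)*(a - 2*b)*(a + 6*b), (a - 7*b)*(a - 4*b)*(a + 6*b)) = a^2 - a*b - 42*b^2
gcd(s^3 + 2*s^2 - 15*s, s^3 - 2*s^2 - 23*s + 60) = s^2 + 2*s - 15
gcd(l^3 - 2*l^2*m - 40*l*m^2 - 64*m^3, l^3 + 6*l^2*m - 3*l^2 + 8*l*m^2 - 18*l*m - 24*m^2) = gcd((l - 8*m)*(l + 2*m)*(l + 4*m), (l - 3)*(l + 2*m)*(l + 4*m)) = l^2 + 6*l*m + 8*m^2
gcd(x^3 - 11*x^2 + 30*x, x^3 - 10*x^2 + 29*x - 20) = x - 5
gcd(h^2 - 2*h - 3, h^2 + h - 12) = h - 3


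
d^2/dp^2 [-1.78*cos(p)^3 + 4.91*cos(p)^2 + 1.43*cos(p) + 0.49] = -0.0949999999999998*cos(p) - 9.82*cos(2*p) + 4.005*cos(3*p)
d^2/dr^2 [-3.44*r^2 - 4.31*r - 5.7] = -6.88000000000000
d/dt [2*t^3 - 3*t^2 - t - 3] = 6*t^2 - 6*t - 1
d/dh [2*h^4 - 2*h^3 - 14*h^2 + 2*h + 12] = 8*h^3 - 6*h^2 - 28*h + 2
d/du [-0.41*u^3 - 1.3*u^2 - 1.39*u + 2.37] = -1.23*u^2 - 2.6*u - 1.39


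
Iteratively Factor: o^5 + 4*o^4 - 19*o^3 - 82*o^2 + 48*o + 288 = (o + 3)*(o^4 + o^3 - 22*o^2 - 16*o + 96) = (o + 3)*(o + 4)*(o^3 - 3*o^2 - 10*o + 24) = (o - 4)*(o + 3)*(o + 4)*(o^2 + o - 6) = (o - 4)*(o + 3)^2*(o + 4)*(o - 2)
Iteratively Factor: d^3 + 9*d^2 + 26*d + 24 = (d + 4)*(d^2 + 5*d + 6) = (d + 2)*(d + 4)*(d + 3)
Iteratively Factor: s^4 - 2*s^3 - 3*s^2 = (s)*(s^3 - 2*s^2 - 3*s) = s*(s - 3)*(s^2 + s) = s*(s - 3)*(s + 1)*(s)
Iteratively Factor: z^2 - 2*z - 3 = (z + 1)*(z - 3)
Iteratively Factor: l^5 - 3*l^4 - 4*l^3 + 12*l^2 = (l - 3)*(l^4 - 4*l^2) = l*(l - 3)*(l^3 - 4*l) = l*(l - 3)*(l + 2)*(l^2 - 2*l) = l*(l - 3)*(l - 2)*(l + 2)*(l)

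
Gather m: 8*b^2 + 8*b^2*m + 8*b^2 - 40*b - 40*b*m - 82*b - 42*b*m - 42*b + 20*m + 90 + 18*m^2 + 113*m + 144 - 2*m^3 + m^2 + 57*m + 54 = 16*b^2 - 164*b - 2*m^3 + 19*m^2 + m*(8*b^2 - 82*b + 190) + 288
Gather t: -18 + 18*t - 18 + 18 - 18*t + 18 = 0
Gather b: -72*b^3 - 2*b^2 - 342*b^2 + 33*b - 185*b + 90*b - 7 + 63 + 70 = -72*b^3 - 344*b^2 - 62*b + 126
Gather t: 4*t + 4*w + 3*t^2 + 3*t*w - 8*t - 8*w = 3*t^2 + t*(3*w - 4) - 4*w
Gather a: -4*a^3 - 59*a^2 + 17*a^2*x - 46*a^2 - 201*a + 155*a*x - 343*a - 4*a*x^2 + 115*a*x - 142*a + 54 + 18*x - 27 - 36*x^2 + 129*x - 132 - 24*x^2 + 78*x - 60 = -4*a^3 + a^2*(17*x - 105) + a*(-4*x^2 + 270*x - 686) - 60*x^2 + 225*x - 165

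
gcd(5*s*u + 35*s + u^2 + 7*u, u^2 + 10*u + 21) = u + 7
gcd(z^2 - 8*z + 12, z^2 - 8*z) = 1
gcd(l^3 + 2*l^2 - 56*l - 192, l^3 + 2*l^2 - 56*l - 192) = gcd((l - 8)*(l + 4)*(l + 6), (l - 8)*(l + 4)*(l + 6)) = l^3 + 2*l^2 - 56*l - 192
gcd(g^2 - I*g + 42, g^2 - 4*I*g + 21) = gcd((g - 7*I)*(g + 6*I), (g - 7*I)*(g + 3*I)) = g - 7*I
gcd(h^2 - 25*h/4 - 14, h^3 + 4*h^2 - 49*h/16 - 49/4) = h + 7/4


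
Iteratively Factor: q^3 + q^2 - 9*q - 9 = (q + 1)*(q^2 - 9) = (q + 1)*(q + 3)*(q - 3)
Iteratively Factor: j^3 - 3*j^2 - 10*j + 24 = (j - 4)*(j^2 + j - 6) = (j - 4)*(j - 2)*(j + 3)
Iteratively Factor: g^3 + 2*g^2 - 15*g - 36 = (g + 3)*(g^2 - g - 12) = (g - 4)*(g + 3)*(g + 3)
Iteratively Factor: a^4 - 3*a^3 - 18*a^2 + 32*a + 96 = (a - 4)*(a^3 + a^2 - 14*a - 24) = (a - 4)*(a + 3)*(a^2 - 2*a - 8) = (a - 4)^2*(a + 3)*(a + 2)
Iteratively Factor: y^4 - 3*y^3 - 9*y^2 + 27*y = (y + 3)*(y^3 - 6*y^2 + 9*y) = (y - 3)*(y + 3)*(y^2 - 3*y) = (y - 3)^2*(y + 3)*(y)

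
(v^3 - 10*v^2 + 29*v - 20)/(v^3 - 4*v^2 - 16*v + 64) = (v^2 - 6*v + 5)/(v^2 - 16)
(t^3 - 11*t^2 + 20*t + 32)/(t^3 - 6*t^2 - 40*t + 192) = (t + 1)/(t + 6)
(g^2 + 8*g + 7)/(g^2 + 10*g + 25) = (g^2 + 8*g + 7)/(g^2 + 10*g + 25)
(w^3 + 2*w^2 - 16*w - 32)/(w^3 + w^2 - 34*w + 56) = (w^2 + 6*w + 8)/(w^2 + 5*w - 14)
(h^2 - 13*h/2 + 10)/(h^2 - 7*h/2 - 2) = (2*h - 5)/(2*h + 1)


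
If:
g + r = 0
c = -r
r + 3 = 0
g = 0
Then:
No Solution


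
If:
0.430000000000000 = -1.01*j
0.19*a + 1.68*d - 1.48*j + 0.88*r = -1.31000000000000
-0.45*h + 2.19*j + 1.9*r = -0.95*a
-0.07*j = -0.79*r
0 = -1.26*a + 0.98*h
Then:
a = 2.70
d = -1.44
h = 3.48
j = -0.43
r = -0.04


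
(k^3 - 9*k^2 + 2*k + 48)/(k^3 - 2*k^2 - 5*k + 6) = (k - 8)/(k - 1)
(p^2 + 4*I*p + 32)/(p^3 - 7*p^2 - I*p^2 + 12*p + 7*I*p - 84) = (p + 8*I)/(p^2 + p*(-7 + 3*I) - 21*I)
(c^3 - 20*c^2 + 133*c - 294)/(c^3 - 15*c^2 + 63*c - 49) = (c - 6)/(c - 1)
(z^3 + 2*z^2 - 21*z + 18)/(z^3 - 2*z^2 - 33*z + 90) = (z - 1)/(z - 5)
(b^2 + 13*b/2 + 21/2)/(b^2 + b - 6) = (b + 7/2)/(b - 2)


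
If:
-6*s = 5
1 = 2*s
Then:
No Solution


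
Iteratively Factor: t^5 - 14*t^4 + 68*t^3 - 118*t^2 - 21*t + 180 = (t - 5)*(t^4 - 9*t^3 + 23*t^2 - 3*t - 36) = (t - 5)*(t - 3)*(t^3 - 6*t^2 + 5*t + 12) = (t - 5)*(t - 3)^2*(t^2 - 3*t - 4) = (t - 5)*(t - 4)*(t - 3)^2*(t + 1)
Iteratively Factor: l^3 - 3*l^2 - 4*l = (l)*(l^2 - 3*l - 4) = l*(l + 1)*(l - 4)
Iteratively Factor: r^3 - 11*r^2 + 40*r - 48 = (r - 4)*(r^2 - 7*r + 12) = (r - 4)*(r - 3)*(r - 4)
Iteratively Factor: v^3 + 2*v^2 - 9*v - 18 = (v + 3)*(v^2 - v - 6) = (v - 3)*(v + 3)*(v + 2)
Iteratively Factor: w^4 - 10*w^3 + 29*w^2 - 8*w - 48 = (w - 4)*(w^3 - 6*w^2 + 5*w + 12) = (w - 4)*(w - 3)*(w^2 - 3*w - 4) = (w - 4)*(w - 3)*(w + 1)*(w - 4)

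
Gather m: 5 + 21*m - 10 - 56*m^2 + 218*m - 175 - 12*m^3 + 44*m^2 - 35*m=-12*m^3 - 12*m^2 + 204*m - 180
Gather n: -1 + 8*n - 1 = 8*n - 2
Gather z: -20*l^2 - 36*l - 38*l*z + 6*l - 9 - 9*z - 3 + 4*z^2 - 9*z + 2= -20*l^2 - 30*l + 4*z^2 + z*(-38*l - 18) - 10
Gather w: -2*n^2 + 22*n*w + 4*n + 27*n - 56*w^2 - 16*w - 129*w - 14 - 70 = -2*n^2 + 31*n - 56*w^2 + w*(22*n - 145) - 84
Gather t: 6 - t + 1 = 7 - t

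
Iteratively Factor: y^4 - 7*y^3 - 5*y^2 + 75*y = (y + 3)*(y^3 - 10*y^2 + 25*y) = y*(y + 3)*(y^2 - 10*y + 25) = y*(y - 5)*(y + 3)*(y - 5)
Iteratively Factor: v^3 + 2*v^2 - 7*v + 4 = (v - 1)*(v^2 + 3*v - 4) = (v - 1)^2*(v + 4)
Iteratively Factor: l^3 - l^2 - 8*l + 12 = (l - 2)*(l^2 + l - 6) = (l - 2)^2*(l + 3)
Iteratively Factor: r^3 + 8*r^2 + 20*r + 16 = (r + 4)*(r^2 + 4*r + 4) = (r + 2)*(r + 4)*(r + 2)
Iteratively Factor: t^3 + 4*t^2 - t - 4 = (t + 1)*(t^2 + 3*t - 4) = (t - 1)*(t + 1)*(t + 4)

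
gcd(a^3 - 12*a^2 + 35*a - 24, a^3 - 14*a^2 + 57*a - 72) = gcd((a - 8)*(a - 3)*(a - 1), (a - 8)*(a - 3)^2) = a^2 - 11*a + 24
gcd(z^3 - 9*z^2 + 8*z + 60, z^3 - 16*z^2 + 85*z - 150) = z^2 - 11*z + 30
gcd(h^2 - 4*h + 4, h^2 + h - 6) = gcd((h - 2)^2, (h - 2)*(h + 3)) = h - 2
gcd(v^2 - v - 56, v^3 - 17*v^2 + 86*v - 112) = v - 8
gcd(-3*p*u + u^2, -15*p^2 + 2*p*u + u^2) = 3*p - u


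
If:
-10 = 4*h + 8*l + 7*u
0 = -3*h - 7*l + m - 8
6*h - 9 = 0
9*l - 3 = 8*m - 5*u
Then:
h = 3/2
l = -89/41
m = -221/82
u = 8/41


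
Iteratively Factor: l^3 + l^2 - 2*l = (l - 1)*(l^2 + 2*l) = l*(l - 1)*(l + 2)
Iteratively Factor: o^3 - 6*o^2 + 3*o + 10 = (o + 1)*(o^2 - 7*o + 10) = (o - 2)*(o + 1)*(o - 5)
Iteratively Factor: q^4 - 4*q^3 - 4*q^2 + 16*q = (q - 2)*(q^3 - 2*q^2 - 8*q) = q*(q - 2)*(q^2 - 2*q - 8) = q*(q - 2)*(q + 2)*(q - 4)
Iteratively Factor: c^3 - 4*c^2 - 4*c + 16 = (c - 4)*(c^2 - 4) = (c - 4)*(c - 2)*(c + 2)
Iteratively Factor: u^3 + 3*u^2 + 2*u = (u + 2)*(u^2 + u) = u*(u + 2)*(u + 1)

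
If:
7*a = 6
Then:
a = 6/7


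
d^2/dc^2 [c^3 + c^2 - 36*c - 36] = 6*c + 2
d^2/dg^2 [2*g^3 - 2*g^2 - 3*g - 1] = 12*g - 4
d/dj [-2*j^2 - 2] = -4*j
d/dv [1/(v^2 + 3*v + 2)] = (-2*v - 3)/(v^2 + 3*v + 2)^2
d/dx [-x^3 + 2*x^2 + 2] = x*(4 - 3*x)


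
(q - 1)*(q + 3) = q^2 + 2*q - 3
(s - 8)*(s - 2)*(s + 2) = s^3 - 8*s^2 - 4*s + 32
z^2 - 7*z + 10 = (z - 5)*(z - 2)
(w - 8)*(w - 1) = w^2 - 9*w + 8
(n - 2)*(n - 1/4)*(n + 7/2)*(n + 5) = n^4 + 25*n^3/4 - 9*n^2/8 - 281*n/8 + 35/4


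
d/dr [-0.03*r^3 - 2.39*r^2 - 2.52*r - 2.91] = -0.09*r^2 - 4.78*r - 2.52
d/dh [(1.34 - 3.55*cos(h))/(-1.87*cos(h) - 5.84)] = -23.2378*sin(h)/(1.87*cos(h) + 5.84)^2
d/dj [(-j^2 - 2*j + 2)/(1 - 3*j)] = (3*j^2 - 2*j + 4)/(9*j^2 - 6*j + 1)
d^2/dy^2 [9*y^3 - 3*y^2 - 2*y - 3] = 54*y - 6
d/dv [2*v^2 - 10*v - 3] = 4*v - 10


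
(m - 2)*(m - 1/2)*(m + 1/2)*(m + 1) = m^4 - m^3 - 9*m^2/4 + m/4 + 1/2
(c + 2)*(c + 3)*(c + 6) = c^3 + 11*c^2 + 36*c + 36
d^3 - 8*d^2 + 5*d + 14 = (d - 7)*(d - 2)*(d + 1)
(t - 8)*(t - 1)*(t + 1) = t^3 - 8*t^2 - t + 8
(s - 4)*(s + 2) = s^2 - 2*s - 8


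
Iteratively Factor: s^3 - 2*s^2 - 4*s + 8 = (s - 2)*(s^2 - 4) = (s - 2)*(s + 2)*(s - 2)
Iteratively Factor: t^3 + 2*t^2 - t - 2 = (t + 1)*(t^2 + t - 2) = (t - 1)*(t + 1)*(t + 2)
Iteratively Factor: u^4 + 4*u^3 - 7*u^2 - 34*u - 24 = (u - 3)*(u^3 + 7*u^2 + 14*u + 8) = (u - 3)*(u + 4)*(u^2 + 3*u + 2) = (u - 3)*(u + 2)*(u + 4)*(u + 1)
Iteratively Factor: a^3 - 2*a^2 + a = (a)*(a^2 - 2*a + 1) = a*(a - 1)*(a - 1)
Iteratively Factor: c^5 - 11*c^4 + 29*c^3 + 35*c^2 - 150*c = (c - 5)*(c^4 - 6*c^3 - c^2 + 30*c) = (c - 5)*(c + 2)*(c^3 - 8*c^2 + 15*c) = (c - 5)^2*(c + 2)*(c^2 - 3*c) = c*(c - 5)^2*(c + 2)*(c - 3)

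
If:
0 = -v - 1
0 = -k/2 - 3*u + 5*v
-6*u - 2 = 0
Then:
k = -8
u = -1/3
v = -1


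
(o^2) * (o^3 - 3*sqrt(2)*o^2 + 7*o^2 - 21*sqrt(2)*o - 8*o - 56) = o^5 - 3*sqrt(2)*o^4 + 7*o^4 - 21*sqrt(2)*o^3 - 8*o^3 - 56*o^2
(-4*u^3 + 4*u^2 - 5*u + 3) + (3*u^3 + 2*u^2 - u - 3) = -u^3 + 6*u^2 - 6*u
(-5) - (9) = -14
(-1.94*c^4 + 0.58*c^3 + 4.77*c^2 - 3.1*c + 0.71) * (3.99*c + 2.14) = -7.7406*c^5 - 1.8374*c^4 + 20.2735*c^3 - 2.1612*c^2 - 3.8011*c + 1.5194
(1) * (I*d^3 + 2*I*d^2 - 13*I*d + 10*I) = I*d^3 + 2*I*d^2 - 13*I*d + 10*I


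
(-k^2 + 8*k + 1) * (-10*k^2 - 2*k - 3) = 10*k^4 - 78*k^3 - 23*k^2 - 26*k - 3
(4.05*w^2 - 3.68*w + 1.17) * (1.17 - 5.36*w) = -21.708*w^3 + 24.4633*w^2 - 10.5768*w + 1.3689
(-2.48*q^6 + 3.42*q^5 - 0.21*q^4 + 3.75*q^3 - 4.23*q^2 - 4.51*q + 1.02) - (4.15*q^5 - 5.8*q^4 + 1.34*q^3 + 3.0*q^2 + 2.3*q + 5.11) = -2.48*q^6 - 0.73*q^5 + 5.59*q^4 + 2.41*q^3 - 7.23*q^2 - 6.81*q - 4.09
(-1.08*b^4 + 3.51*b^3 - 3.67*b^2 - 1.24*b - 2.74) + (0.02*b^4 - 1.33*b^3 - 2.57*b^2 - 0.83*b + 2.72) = -1.06*b^4 + 2.18*b^3 - 6.24*b^2 - 2.07*b - 0.02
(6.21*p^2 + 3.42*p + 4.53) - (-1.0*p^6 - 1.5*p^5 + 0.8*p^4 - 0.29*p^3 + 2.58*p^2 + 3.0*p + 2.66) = 1.0*p^6 + 1.5*p^5 - 0.8*p^4 + 0.29*p^3 + 3.63*p^2 + 0.42*p + 1.87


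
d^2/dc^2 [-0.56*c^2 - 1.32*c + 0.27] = -1.12000000000000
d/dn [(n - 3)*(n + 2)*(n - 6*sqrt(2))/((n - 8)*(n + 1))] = (n^4 - 14*n^3 - 11*n^2 + 36*sqrt(2)*n^2 + 16*n + 24*sqrt(2)*n + 48 + 204*sqrt(2))/(n^4 - 14*n^3 + 33*n^2 + 112*n + 64)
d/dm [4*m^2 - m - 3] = 8*m - 1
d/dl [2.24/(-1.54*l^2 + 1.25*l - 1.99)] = (6.8992*l - 2.8)/(1.54*l^2 - 1.25*l + 1.99)^2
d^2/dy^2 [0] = 0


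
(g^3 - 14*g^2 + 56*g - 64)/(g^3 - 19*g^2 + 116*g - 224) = (g - 2)/(g - 7)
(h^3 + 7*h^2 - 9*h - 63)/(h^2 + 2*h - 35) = (h^2 - 9)/(h - 5)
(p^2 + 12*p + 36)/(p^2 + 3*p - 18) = (p + 6)/(p - 3)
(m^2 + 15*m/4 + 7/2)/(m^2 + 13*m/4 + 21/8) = 2*(m + 2)/(2*m + 3)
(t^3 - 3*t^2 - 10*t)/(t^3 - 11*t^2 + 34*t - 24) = t*(t^2 - 3*t - 10)/(t^3 - 11*t^2 + 34*t - 24)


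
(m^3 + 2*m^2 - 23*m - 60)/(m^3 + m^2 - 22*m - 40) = (m + 3)/(m + 2)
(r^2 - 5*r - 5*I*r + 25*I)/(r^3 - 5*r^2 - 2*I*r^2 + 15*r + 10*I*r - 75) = 1/(r + 3*I)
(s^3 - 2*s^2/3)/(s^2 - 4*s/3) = s*(3*s - 2)/(3*s - 4)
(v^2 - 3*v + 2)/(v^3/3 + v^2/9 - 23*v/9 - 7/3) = 9*(v^2 - 3*v + 2)/(3*v^3 + v^2 - 23*v - 21)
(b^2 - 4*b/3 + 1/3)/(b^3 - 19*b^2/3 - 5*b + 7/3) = (b - 1)/(b^2 - 6*b - 7)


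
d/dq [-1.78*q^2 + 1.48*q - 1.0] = 1.48 - 3.56*q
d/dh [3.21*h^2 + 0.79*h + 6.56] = 6.42*h + 0.79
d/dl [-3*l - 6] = -3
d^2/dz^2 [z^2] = 2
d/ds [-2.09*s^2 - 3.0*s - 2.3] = -4.18*s - 3.0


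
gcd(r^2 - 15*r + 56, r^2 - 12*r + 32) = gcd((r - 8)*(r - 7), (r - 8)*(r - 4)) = r - 8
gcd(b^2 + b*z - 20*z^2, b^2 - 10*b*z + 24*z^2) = -b + 4*z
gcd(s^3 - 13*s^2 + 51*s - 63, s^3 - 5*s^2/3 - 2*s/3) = 1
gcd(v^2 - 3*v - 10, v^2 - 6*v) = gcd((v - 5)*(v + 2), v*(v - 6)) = 1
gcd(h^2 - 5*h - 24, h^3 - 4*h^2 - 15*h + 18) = h + 3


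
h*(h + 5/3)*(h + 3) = h^3 + 14*h^2/3 + 5*h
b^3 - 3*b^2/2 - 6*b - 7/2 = (b - 7/2)*(b + 1)^2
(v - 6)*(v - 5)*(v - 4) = v^3 - 15*v^2 + 74*v - 120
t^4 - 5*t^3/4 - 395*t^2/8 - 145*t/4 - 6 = (t - 8)*(t + 1/4)*(t + 1/2)*(t + 6)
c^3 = c^3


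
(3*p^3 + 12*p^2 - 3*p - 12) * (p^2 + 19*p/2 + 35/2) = 3*p^5 + 81*p^4/2 + 327*p^3/2 + 339*p^2/2 - 333*p/2 - 210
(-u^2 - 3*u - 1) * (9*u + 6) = -9*u^3 - 33*u^2 - 27*u - 6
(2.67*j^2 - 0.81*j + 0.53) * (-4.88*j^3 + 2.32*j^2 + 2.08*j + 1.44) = -13.0296*j^5 + 10.1472*j^4 + 1.088*j^3 + 3.3896*j^2 - 0.0640000000000001*j + 0.7632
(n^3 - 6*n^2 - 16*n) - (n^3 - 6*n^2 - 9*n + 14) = -7*n - 14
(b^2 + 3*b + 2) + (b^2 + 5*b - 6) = 2*b^2 + 8*b - 4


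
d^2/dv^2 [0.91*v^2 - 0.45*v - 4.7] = 1.82000000000000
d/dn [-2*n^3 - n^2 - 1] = 2*n*(-3*n - 1)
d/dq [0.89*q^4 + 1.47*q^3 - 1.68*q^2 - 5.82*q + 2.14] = 3.56*q^3 + 4.41*q^2 - 3.36*q - 5.82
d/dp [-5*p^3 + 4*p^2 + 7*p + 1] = -15*p^2 + 8*p + 7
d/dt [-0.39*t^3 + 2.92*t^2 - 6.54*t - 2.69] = -1.17*t^2 + 5.84*t - 6.54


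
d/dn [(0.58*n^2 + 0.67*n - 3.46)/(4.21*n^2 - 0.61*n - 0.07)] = (-3.1745*n^2 + 29.052*n - 2.1575)/(17.7241*n^4 - 5.1362*n^3 - 0.2173*n^2 + 0.0854*n + 0.0049)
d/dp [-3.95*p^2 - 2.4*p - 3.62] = -7.9*p - 2.4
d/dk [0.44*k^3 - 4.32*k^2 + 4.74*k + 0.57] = 1.32*k^2 - 8.64*k + 4.74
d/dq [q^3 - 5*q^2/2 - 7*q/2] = 3*q^2 - 5*q - 7/2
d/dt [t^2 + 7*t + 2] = 2*t + 7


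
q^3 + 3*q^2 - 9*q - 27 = (q - 3)*(q + 3)^2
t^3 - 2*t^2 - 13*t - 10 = (t - 5)*(t + 1)*(t + 2)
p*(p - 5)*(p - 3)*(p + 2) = p^4 - 6*p^3 - p^2 + 30*p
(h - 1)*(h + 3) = h^2 + 2*h - 3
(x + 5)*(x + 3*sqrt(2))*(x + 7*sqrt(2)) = x^3 + 5*x^2 + 10*sqrt(2)*x^2 + 42*x + 50*sqrt(2)*x + 210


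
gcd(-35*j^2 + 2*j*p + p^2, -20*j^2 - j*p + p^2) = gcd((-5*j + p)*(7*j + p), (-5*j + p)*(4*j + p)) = -5*j + p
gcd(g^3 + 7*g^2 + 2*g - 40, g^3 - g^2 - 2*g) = g - 2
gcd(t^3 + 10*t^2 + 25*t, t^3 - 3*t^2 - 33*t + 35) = t + 5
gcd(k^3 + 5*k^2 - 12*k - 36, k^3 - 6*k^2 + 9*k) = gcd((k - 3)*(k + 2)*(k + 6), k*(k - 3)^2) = k - 3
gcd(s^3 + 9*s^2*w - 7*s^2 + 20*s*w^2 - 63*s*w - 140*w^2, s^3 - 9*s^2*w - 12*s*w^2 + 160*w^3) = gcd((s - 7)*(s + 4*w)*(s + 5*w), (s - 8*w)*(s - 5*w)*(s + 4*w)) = s + 4*w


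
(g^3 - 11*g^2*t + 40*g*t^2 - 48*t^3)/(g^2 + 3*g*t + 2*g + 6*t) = (g^3 - 11*g^2*t + 40*g*t^2 - 48*t^3)/(g^2 + 3*g*t + 2*g + 6*t)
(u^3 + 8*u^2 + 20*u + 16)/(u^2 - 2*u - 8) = (u^2 + 6*u + 8)/(u - 4)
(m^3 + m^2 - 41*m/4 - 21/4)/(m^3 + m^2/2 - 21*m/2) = (m + 1/2)/m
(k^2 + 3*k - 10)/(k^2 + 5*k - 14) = (k + 5)/(k + 7)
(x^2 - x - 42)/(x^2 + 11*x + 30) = (x - 7)/(x + 5)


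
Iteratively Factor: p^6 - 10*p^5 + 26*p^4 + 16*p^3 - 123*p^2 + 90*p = (p - 3)*(p^5 - 7*p^4 + 5*p^3 + 31*p^2 - 30*p) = (p - 3)^2*(p^4 - 4*p^3 - 7*p^2 + 10*p) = p*(p - 3)^2*(p^3 - 4*p^2 - 7*p + 10) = p*(p - 3)^2*(p - 1)*(p^2 - 3*p - 10) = p*(p - 3)^2*(p - 1)*(p + 2)*(p - 5)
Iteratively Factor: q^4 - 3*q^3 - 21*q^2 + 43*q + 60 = (q + 4)*(q^3 - 7*q^2 + 7*q + 15) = (q + 1)*(q + 4)*(q^2 - 8*q + 15) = (q - 5)*(q + 1)*(q + 4)*(q - 3)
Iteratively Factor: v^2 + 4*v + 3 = (v + 3)*(v + 1)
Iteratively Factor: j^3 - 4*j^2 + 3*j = (j - 3)*(j^2 - j) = (j - 3)*(j - 1)*(j)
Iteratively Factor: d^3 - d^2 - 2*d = (d - 2)*(d^2 + d) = (d - 2)*(d + 1)*(d)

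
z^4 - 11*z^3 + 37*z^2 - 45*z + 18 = (z - 6)*(z - 3)*(z - 1)^2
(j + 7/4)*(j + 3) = j^2 + 19*j/4 + 21/4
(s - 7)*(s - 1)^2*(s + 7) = s^4 - 2*s^3 - 48*s^2 + 98*s - 49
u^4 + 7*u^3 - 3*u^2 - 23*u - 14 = (u - 2)*(u + 1)^2*(u + 7)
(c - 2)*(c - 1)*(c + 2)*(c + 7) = c^4 + 6*c^3 - 11*c^2 - 24*c + 28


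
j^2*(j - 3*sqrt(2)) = j^3 - 3*sqrt(2)*j^2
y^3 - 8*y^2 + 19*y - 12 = (y - 4)*(y - 3)*(y - 1)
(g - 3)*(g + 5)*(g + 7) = g^3 + 9*g^2 - g - 105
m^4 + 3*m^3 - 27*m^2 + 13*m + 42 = (m - 3)*(m - 2)*(m + 1)*(m + 7)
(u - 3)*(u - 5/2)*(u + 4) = u^3 - 3*u^2/2 - 29*u/2 + 30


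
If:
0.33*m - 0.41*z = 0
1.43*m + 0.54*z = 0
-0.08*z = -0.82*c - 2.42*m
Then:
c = 0.00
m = 0.00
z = 0.00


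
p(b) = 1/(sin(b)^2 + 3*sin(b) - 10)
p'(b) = (-2*sin(b)*cos(b) - 3*cos(b))/(sin(b)^2 + 3*sin(b) - 10)^2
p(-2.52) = -0.09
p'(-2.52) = 0.01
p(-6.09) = -0.11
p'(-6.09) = -0.04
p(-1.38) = -0.08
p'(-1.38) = -0.00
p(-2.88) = -0.09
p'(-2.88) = 0.02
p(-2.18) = -0.08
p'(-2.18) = 0.01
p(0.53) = -0.12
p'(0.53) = -0.05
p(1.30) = -0.16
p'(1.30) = -0.03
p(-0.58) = -0.09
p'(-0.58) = -0.01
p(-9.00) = -0.09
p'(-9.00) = 0.02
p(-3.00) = -0.10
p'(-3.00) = 0.02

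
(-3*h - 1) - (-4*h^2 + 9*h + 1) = 4*h^2 - 12*h - 2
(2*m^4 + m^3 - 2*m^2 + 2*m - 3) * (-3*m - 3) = -6*m^5 - 9*m^4 + 3*m^3 + 3*m + 9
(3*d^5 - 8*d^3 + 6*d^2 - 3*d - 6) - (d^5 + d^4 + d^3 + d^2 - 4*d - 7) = 2*d^5 - d^4 - 9*d^3 + 5*d^2 + d + 1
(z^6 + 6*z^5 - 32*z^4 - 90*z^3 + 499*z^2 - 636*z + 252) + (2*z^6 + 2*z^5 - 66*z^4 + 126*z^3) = 3*z^6 + 8*z^5 - 98*z^4 + 36*z^3 + 499*z^2 - 636*z + 252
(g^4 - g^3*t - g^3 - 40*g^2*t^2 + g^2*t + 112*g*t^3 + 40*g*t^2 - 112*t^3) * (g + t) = g^5 - g^4 - 41*g^3*t^2 + 72*g^2*t^3 + 41*g^2*t^2 + 112*g*t^4 - 72*g*t^3 - 112*t^4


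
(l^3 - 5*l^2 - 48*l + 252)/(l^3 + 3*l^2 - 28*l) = (l^2 - 12*l + 36)/(l*(l - 4))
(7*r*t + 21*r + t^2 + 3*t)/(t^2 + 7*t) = (7*r*t + 21*r + t^2 + 3*t)/(t*(t + 7))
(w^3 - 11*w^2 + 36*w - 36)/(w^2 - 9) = (w^2 - 8*w + 12)/(w + 3)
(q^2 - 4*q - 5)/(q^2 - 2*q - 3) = (q - 5)/(q - 3)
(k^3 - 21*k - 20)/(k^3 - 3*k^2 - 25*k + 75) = (k^2 + 5*k + 4)/(k^2 + 2*k - 15)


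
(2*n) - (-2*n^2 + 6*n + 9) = 2*n^2 - 4*n - 9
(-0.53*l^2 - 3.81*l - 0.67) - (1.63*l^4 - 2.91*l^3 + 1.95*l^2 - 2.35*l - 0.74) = -1.63*l^4 + 2.91*l^3 - 2.48*l^2 - 1.46*l + 0.07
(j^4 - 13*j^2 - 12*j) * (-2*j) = -2*j^5 + 26*j^3 + 24*j^2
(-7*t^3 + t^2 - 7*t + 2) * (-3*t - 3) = 21*t^4 + 18*t^3 + 18*t^2 + 15*t - 6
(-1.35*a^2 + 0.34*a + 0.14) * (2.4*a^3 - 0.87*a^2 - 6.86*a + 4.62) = -3.24*a^5 + 1.9905*a^4 + 9.3012*a^3 - 8.6912*a^2 + 0.6104*a + 0.6468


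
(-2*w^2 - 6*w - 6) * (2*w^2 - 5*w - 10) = -4*w^4 - 2*w^3 + 38*w^2 + 90*w + 60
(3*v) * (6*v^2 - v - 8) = 18*v^3 - 3*v^2 - 24*v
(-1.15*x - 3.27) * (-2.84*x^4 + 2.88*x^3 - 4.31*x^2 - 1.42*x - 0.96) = 3.266*x^5 + 5.9748*x^4 - 4.4611*x^3 + 15.7267*x^2 + 5.7474*x + 3.1392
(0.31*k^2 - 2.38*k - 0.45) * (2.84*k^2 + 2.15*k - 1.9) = 0.8804*k^4 - 6.0927*k^3 - 6.984*k^2 + 3.5545*k + 0.855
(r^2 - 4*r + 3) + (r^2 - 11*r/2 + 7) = 2*r^2 - 19*r/2 + 10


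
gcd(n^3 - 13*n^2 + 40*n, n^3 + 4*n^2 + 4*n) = n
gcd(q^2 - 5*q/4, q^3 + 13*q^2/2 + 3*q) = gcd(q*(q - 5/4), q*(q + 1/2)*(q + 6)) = q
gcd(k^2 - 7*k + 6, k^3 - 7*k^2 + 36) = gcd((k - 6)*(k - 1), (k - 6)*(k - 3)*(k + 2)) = k - 6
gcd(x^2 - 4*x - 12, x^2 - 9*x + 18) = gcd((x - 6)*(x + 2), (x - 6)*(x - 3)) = x - 6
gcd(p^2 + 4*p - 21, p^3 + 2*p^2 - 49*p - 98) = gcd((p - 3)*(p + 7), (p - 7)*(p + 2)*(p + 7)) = p + 7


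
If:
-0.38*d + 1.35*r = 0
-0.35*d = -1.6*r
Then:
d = 0.00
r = 0.00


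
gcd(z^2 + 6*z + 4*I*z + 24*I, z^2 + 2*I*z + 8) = z + 4*I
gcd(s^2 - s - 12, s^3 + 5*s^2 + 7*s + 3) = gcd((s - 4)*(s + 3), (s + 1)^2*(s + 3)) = s + 3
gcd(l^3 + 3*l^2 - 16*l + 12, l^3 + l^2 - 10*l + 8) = l^2 - 3*l + 2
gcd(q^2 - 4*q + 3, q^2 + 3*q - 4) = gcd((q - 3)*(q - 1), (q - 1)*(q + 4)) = q - 1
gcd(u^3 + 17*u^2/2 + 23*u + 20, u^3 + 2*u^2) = u + 2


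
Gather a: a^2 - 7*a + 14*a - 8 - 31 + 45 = a^2 + 7*a + 6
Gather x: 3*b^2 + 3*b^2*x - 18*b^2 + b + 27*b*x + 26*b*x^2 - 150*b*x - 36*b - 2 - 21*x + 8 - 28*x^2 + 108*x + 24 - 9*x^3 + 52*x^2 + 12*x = -15*b^2 - 35*b - 9*x^3 + x^2*(26*b + 24) + x*(3*b^2 - 123*b + 99) + 30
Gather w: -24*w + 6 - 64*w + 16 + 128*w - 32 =40*w - 10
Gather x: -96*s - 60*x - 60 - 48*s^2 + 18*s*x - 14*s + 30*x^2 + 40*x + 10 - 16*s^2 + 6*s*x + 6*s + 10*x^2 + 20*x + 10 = -64*s^2 + 24*s*x - 104*s + 40*x^2 - 40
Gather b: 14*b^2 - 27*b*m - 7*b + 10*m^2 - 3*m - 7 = 14*b^2 + b*(-27*m - 7) + 10*m^2 - 3*m - 7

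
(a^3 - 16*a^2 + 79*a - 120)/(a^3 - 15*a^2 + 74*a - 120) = (a^2 - 11*a + 24)/(a^2 - 10*a + 24)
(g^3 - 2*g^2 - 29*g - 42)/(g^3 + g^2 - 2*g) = (g^2 - 4*g - 21)/(g*(g - 1))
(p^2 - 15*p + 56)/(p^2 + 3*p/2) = 2*(p^2 - 15*p + 56)/(p*(2*p + 3))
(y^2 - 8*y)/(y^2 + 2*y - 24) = y*(y - 8)/(y^2 + 2*y - 24)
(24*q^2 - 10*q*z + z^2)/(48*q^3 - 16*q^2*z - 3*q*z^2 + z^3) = (-6*q + z)/(-12*q^2 + q*z + z^2)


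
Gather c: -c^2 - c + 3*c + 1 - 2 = -c^2 + 2*c - 1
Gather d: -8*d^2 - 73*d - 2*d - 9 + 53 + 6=-8*d^2 - 75*d + 50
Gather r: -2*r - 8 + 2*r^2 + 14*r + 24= 2*r^2 + 12*r + 16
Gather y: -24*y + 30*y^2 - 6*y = 30*y^2 - 30*y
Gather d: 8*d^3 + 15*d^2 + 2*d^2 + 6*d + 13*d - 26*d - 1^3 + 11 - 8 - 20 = 8*d^3 + 17*d^2 - 7*d - 18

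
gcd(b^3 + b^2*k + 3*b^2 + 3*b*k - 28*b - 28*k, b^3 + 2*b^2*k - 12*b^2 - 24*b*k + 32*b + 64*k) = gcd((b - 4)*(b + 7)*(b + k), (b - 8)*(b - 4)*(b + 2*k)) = b - 4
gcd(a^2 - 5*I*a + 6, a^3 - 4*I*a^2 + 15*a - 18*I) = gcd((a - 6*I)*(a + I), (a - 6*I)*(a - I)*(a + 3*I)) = a - 6*I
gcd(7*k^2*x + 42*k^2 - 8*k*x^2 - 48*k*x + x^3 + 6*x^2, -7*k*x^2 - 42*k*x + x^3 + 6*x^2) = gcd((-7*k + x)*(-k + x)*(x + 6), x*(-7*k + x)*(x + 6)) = -7*k*x - 42*k + x^2 + 6*x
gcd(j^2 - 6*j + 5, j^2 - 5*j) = j - 5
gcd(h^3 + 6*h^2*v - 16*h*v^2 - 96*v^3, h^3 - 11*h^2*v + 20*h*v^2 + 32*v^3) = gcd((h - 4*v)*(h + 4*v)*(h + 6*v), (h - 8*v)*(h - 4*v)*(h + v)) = -h + 4*v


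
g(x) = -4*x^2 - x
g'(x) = -8*x - 1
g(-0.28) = -0.03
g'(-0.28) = 1.24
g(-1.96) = -13.41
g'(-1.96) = 14.68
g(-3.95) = -58.46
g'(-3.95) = 30.60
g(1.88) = -16.02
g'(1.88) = -16.04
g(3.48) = -51.92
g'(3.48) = -28.84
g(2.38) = -25.04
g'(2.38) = -20.04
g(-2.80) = -28.56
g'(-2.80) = 21.40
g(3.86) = -63.46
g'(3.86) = -31.88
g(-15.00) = -885.00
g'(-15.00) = 119.00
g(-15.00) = -885.00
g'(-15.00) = 119.00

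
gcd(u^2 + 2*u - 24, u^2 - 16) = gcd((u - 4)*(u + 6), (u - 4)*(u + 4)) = u - 4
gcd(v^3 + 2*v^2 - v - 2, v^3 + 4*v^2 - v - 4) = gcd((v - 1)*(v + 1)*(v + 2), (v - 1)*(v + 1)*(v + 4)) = v^2 - 1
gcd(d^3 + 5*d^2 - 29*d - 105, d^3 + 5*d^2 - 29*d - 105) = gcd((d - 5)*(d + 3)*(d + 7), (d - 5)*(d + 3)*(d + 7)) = d^3 + 5*d^2 - 29*d - 105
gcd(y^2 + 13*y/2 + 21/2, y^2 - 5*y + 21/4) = 1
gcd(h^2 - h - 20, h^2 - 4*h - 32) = h + 4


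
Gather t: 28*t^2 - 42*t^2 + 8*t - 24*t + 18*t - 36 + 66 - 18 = -14*t^2 + 2*t + 12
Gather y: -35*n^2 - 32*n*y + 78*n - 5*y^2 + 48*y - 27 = -35*n^2 + 78*n - 5*y^2 + y*(48 - 32*n) - 27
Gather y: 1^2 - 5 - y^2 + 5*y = -y^2 + 5*y - 4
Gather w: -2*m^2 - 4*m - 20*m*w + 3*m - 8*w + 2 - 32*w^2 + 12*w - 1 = -2*m^2 - m - 32*w^2 + w*(4 - 20*m) + 1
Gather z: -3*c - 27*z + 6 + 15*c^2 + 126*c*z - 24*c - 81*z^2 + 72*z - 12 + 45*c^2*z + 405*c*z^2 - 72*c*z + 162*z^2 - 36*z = 15*c^2 - 27*c + z^2*(405*c + 81) + z*(45*c^2 + 54*c + 9) - 6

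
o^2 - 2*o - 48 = (o - 8)*(o + 6)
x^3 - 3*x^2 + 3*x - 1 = (x - 1)^3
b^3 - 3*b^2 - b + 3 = (b - 3)*(b - 1)*(b + 1)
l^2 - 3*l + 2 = (l - 2)*(l - 1)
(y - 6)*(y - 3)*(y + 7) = y^3 - 2*y^2 - 45*y + 126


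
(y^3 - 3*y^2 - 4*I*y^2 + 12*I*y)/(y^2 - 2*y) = (y^2 - 3*y - 4*I*y + 12*I)/(y - 2)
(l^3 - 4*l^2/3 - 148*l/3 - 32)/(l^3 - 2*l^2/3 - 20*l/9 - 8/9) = 3*(l^2 - 2*l - 48)/(3*l^2 - 4*l - 4)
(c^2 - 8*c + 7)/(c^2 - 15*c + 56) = (c - 1)/(c - 8)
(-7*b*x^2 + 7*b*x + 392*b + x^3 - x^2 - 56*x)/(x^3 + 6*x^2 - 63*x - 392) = (-7*b + x)/(x + 7)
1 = 1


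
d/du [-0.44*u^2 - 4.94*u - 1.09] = -0.88*u - 4.94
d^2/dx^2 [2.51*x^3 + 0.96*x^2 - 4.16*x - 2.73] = 15.06*x + 1.92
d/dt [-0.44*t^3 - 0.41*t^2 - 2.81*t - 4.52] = -1.32*t^2 - 0.82*t - 2.81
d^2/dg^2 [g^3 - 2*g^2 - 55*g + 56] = 6*g - 4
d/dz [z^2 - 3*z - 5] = 2*z - 3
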